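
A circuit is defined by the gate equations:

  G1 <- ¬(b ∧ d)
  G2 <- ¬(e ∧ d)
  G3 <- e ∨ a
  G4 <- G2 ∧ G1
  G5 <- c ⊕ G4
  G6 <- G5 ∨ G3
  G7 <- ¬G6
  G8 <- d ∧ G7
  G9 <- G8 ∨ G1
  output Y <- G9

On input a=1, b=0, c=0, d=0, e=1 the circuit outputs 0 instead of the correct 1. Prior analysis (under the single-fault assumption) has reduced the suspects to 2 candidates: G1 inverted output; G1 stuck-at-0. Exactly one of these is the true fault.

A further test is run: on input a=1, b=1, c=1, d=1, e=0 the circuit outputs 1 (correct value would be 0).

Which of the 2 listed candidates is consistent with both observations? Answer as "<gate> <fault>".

G1 inverted output

Evaluate each candidate on input a=1, b=1, c=1, d=1, e=0:
  G1 inverted output: G1=1 [inverted output], G2=1, G3=1, G4=1, G5=0, G6=1, G7=0, G8=0, G9=1 → 1 — matches
  G1 stuck-at-0: G1=0 [stuck-at-0], G2=1, G3=1, G4=0, G5=1, G6=1, G7=0, G8=0, G9=0 → 0 — eliminated
Only G1 inverted output reproduces the observed 1.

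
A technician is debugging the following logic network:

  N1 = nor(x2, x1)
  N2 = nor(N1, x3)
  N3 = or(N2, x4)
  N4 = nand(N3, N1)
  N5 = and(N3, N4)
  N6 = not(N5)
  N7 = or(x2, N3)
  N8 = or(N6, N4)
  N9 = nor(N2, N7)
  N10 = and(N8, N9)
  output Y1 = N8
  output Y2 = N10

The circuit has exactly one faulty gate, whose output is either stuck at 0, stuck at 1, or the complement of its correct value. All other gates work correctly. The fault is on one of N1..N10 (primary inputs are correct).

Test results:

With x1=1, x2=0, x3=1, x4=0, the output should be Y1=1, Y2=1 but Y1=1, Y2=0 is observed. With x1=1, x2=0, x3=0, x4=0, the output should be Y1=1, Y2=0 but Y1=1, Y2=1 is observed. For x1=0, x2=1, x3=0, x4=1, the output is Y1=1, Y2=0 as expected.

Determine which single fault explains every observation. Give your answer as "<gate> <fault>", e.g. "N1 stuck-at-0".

Fault-free values for test 1 (x1=1, x2=0, x3=1, x4=0): N1=0, N2=0, N3=0, N4=1, N5=0, N6=1, N7=0, N8=1, N9=1, N10=1, giving Y1=1, Y2=1. Observed Y1=1, Y2=0.
Test 1: faults giving observed Y1=1, Y2=0 are {N2 stuck-at-1, N2 inverted output, N3 stuck-at-1, N3 inverted output, N7 stuck-at-1, N7 inverted output, N9 stuck-at-0, N9 inverted output, N10 stuck-at-0, N10 inverted output}.
Test 2 (x1=1, x2=0, x3=0, x4=0): fault-free N1=0, N2=1, N3=1, N4=1, N5=1, N6=0, N7=1, N8=1, N9=0, N10=0 → Y1=1, Y2=0; observed Y1=1, Y2=1. Eliminates N2 stuck-at-1, N3 stuck-at-1, N3 inverted output, N7 stuck-at-1, N7 inverted output, N9 stuck-at-0, N10 stuck-at-0.
Test 3 (x1=0, x2=1, x3=0, x4=1): fault-free N1=0, N2=1, N3=1, N4=1, N5=1, N6=0, N7=1, N8=1, N9=0, N10=0 → Y1=1, Y2=0; observed Y1=1, Y2=0. Eliminates N9 inverted output, N10 inverted output.
Only N2 inverted output is consistent with every test.

N2 inverted output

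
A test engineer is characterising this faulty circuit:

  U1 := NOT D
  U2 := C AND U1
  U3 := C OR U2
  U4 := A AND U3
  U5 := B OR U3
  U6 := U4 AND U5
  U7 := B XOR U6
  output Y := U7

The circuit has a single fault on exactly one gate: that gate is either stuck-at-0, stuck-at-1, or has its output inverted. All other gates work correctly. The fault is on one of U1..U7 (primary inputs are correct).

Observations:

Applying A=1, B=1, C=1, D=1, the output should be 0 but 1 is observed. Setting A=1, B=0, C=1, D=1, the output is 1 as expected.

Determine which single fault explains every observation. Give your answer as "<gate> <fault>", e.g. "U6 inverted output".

Fault-free values for test 1 (A=1, B=1, C=1, D=1): U1=0, U2=0, U3=1, U4=1, U5=1, U6=1, U7=0, giving Y=0. Observed 1.
Test 1: faults giving observed 1 are {U3 stuck-at-0, U3 inverted output, U4 stuck-at-0, U4 inverted output, U5 stuck-at-0, U5 inverted output, U6 stuck-at-0, U6 inverted output, U7 stuck-at-1, U7 inverted output}.
Test 2 (A=1, B=0, C=1, D=1): fault-free U1=0, U2=0, U3=1, U4=1, U5=1, U6=1, U7=1 → 1; observed 1. Eliminates U3 stuck-at-0, U3 inverted output, U4 stuck-at-0, U4 inverted output, U5 stuck-at-0, U5 inverted output, U6 stuck-at-0, U6 inverted output, U7 inverted output.
Only U7 stuck-at-1 is consistent with every test.

U7 stuck-at-1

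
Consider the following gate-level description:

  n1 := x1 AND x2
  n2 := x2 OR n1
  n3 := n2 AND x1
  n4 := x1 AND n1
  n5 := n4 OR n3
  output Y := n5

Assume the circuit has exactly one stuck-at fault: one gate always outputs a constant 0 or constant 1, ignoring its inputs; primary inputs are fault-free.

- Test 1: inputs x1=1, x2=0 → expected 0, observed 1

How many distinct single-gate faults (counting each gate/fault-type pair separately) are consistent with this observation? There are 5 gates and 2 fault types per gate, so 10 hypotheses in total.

Fault-free: n1=0, n2=0, n3=0, n4=0, n5=0 → 0. Observed 1.
  n1 stuck-at-0: output 0 ✗
  n1 stuck-at-1: output 1 ✓
  n2 stuck-at-0: output 0 ✗
  n2 stuck-at-1: output 1 ✓
  n3 stuck-at-0: output 0 ✗
  n3 stuck-at-1: output 1 ✓
  n4 stuck-at-0: output 0 ✗
  n4 stuck-at-1: output 1 ✓
  n5 stuck-at-0: output 0 ✗
  n5 stuck-at-1: output 1 ✓
Consistent faults: {n1 stuck-at-1, n2 stuck-at-1, n3 stuck-at-1, n4 stuck-at-1, n5 stuck-at-1} — 5 in all.

5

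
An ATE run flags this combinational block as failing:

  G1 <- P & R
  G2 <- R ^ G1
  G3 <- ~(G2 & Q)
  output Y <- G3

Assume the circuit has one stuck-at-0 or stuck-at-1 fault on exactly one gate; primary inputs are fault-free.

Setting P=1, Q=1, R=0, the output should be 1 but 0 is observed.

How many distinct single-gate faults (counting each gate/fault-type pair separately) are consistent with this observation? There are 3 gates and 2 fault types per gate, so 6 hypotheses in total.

3

Fault-free: G1=0, G2=0, G3=1 → 1. Observed 0.
  G1 stuck-at-0: output 1 ✗
  G1 stuck-at-1: output 0 ✓
  G2 stuck-at-0: output 1 ✗
  G2 stuck-at-1: output 0 ✓
  G3 stuck-at-0: output 0 ✓
  G3 stuck-at-1: output 1 ✗
Consistent faults: {G1 stuck-at-1, G2 stuck-at-1, G3 stuck-at-0} — 3 in all.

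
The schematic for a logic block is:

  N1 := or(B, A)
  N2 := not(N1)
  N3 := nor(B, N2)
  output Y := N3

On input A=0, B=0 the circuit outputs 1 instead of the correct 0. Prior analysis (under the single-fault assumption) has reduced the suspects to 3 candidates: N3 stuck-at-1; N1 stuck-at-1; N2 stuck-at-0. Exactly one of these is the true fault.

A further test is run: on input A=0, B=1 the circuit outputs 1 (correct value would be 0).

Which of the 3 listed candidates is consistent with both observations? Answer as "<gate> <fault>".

N3 stuck-at-1

Evaluate each candidate on input A=0, B=1:
  N3 stuck-at-1: N1=1, N2=0, N3=1 [stuck-at-1] → 1 — matches
  N1 stuck-at-1: N1=1 [stuck-at-1], N2=0, N3=0 → 0 — eliminated
  N2 stuck-at-0: N1=1, N2=0 [stuck-at-0], N3=0 → 0 — eliminated
Only N3 stuck-at-1 reproduces the observed 1.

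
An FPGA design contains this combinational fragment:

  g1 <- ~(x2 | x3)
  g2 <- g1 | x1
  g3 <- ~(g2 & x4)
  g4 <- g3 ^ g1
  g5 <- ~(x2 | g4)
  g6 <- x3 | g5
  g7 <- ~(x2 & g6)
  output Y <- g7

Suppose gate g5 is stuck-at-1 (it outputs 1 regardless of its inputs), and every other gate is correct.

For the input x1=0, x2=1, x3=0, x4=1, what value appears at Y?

Propagate with g5 forced: g1=0, g2=0, g3=1, g4=1, g5=1 [stuck-at-1], g6=1, g7=0.
So Y = 0. (Without the fault it would be 1.)

0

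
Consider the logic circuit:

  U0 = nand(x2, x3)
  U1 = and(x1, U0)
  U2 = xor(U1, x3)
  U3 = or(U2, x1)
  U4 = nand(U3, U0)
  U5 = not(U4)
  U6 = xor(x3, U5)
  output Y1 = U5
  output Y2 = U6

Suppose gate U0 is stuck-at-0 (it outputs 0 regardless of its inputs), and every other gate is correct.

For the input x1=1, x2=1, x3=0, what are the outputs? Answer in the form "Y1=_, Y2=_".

Propagate with U0 forced: U0=0 [stuck-at-0], U1=0, U2=0, U3=1, U4=1, U5=0, U6=0.
So the outputs are Y1=0, Y2=0. (Without the fault they would be Y1=1, Y2=1.)

Y1=0, Y2=0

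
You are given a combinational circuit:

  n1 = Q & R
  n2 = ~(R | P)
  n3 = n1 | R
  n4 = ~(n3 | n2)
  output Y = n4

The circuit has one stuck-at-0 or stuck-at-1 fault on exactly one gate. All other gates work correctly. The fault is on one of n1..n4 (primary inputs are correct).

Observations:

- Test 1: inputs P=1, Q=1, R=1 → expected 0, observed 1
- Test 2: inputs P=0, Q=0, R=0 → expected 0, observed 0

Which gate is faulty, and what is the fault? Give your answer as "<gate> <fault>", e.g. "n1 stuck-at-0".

Fault-free values for test 1 (P=1, Q=1, R=1): n1=1, n2=0, n3=1, n4=0, giving Y=0. Observed 1.
Test 1: faults giving observed 1 are {n3 stuck-at-0, n4 stuck-at-1}.
Test 2 (P=0, Q=0, R=0): fault-free n1=0, n2=1, n3=0, n4=0 → 0; observed 0. Eliminates n4 stuck-at-1.
Only n3 stuck-at-0 is consistent with every test.

n3 stuck-at-0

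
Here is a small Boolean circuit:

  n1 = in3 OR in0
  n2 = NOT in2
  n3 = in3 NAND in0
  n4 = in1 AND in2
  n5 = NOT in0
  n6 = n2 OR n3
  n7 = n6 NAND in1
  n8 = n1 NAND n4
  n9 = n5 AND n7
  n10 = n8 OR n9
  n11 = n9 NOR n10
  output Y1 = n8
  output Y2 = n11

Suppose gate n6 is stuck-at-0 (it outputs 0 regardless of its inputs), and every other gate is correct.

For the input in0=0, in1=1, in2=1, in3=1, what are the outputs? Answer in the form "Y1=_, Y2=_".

Y1=0, Y2=0

Propagate with n6 forced: n1=1, n2=0, n3=1, n4=1, n5=1, n6=0 [stuck-at-0], n7=1, n8=0, n9=1, n10=1, n11=0.
So the outputs are Y1=0, Y2=0. (Without the fault they would be Y1=0, Y2=1.)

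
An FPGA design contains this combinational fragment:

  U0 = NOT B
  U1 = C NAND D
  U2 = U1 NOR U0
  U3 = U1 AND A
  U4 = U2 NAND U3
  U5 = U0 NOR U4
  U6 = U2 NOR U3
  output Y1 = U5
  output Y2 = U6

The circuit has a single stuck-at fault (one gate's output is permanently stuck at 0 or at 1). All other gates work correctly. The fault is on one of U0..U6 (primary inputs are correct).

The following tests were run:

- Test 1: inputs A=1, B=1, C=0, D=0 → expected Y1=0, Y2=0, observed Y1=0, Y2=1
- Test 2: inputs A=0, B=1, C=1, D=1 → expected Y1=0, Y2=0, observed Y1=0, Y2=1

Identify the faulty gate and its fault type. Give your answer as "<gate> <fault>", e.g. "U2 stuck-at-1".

Fault-free values for test 1 (A=1, B=1, C=0, D=0): U0=0, U1=1, U2=0, U3=1, U4=1, U5=0, U6=0, giving Y1=0, Y2=0. Observed Y1=0, Y2=1.
Test 1: faults giving observed Y1=0, Y2=1 are {U3 stuck-at-0, U6 stuck-at-1}.
Test 2 (A=0, B=1, C=1, D=1): fault-free U0=0, U1=0, U2=1, U3=0, U4=1, U5=0, U6=0 → Y1=0, Y2=0; observed Y1=0, Y2=1. Eliminates U3 stuck-at-0.
Only U6 stuck-at-1 is consistent with every test.

U6 stuck-at-1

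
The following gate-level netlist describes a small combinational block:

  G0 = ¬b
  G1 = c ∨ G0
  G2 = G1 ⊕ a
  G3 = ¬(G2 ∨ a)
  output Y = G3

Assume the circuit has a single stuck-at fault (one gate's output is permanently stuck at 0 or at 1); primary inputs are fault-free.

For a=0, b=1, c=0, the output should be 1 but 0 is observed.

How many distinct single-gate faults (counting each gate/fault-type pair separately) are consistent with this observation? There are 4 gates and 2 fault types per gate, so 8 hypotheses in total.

Fault-free: G0=0, G1=0, G2=0, G3=1 → 1. Observed 0.
  G0 stuck-at-0: output 1 ✗
  G0 stuck-at-1: output 0 ✓
  G1 stuck-at-0: output 1 ✗
  G1 stuck-at-1: output 0 ✓
  G2 stuck-at-0: output 1 ✗
  G2 stuck-at-1: output 0 ✓
  G3 stuck-at-0: output 0 ✓
  G3 stuck-at-1: output 1 ✗
Consistent faults: {G0 stuck-at-1, G1 stuck-at-1, G2 stuck-at-1, G3 stuck-at-0} — 4 in all.

4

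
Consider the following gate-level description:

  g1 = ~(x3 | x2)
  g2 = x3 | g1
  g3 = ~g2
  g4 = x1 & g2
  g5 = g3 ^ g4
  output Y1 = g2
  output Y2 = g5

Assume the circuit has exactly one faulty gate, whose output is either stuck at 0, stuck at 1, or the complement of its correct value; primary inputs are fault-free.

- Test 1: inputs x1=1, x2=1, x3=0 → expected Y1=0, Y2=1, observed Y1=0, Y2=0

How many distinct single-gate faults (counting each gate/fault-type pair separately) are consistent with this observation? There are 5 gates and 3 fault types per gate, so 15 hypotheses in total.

6

Fault-free: g1=0, g2=0, g3=1, g4=0, g5=1 → Y1=0, Y2=1. Observed Y1=0, Y2=0.
  g1: none of the 3 fault types match ✗
  g2: none of the 3 fault types match ✗
  g3: stuck-at-0, inverted output ✓; others ✗
  g4: stuck-at-1, inverted output ✓; others ✗
  g5: stuck-at-0, inverted output ✓; others ✗
Consistent faults: {g3 stuck-at-0, g3 inverted output, g4 stuck-at-1, g4 inverted output, g5 stuck-at-0, g5 inverted output} — 6 in all.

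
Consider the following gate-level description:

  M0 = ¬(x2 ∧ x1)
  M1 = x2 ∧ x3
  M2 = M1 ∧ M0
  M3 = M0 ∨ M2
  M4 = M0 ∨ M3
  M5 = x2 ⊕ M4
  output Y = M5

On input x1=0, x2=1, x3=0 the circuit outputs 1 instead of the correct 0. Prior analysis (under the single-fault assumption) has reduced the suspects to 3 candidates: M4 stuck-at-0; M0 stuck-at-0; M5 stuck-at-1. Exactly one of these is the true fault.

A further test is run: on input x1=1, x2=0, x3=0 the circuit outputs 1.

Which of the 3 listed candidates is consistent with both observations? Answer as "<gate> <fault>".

M5 stuck-at-1

Evaluate each candidate on input x1=1, x2=0, x3=0:
  M4 stuck-at-0: M0=1, M1=0, M2=0, M3=1, M4=0 [stuck-at-0], M5=0 → 0 — eliminated
  M0 stuck-at-0: M0=0 [stuck-at-0], M1=0, M2=0, M3=0, M4=0, M5=0 → 0 — eliminated
  M5 stuck-at-1: M0=1, M1=0, M2=0, M3=1, M4=1, M5=1 [stuck-at-1] → 1 — matches
Only M5 stuck-at-1 reproduces the observed 1.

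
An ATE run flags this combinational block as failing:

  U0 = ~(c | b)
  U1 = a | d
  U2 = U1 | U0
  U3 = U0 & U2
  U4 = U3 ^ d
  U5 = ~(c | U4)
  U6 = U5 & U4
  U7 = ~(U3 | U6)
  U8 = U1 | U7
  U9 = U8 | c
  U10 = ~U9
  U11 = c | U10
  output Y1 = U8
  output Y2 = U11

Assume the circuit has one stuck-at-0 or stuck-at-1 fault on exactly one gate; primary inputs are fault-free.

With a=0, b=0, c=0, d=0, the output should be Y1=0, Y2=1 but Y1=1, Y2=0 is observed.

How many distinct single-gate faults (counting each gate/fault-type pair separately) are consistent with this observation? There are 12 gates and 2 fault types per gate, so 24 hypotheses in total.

6

Fault-free: U0=1, U1=0, U2=1, U3=1, U4=1, U5=0, U6=0, U7=0, U8=0, U9=0, U10=1, U11=1 → Y1=0, Y2=1. Observed Y1=1, Y2=0.
  U0: stuck-at-0 ✓; others ✗
  U1: stuck-at-1 ✓; others ✗
  U2: stuck-at-0 ✓; others ✗
  U3: stuck-at-0 ✓; others ✗
  U4: none of the 2 fault types match ✗
  U5: none of the 2 fault types match ✗
  U6: none of the 2 fault types match ✗
  U7: stuck-at-1 ✓; others ✗
  U8: stuck-at-1 ✓; others ✗
  U9: none of the 2 fault types match ✗
  U10: none of the 2 fault types match ✗
  U11: none of the 2 fault types match ✗
Consistent faults: {U0 stuck-at-0, U1 stuck-at-1, U2 stuck-at-0, U3 stuck-at-0, U7 stuck-at-1, U8 stuck-at-1} — 6 in all.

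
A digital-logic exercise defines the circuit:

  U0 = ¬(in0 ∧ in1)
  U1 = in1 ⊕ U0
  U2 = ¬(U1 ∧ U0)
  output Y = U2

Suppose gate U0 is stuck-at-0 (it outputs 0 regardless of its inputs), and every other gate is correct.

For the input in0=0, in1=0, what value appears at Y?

1

Propagate with U0 forced: U0=0 [stuck-at-0], U1=0, U2=1.
So Y = 1. (Without the fault it would be 0.)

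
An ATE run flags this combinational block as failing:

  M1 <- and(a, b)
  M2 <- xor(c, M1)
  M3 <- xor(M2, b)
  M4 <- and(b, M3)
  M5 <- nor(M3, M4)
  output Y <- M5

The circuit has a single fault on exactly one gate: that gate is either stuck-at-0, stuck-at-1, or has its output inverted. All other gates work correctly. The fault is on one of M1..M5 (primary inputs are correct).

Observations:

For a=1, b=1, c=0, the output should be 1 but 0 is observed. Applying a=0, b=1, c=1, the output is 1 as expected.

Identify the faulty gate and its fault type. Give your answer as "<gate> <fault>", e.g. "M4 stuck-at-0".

Fault-free values for test 1 (a=1, b=1, c=0): M1=1, M2=1, M3=0, M4=0, M5=1, giving Y=1. Observed 0.
Test 1: faults giving observed 0 are {M1 stuck-at-0, M1 inverted output, M2 stuck-at-0, M2 inverted output, M3 stuck-at-1, M3 inverted output, M4 stuck-at-1, M4 inverted output, M5 stuck-at-0, M5 inverted output}.
Test 2 (a=0, b=1, c=1): fault-free M1=0, M2=1, M3=0, M4=0, M5=1 → 1; observed 1. Eliminates M1 inverted output, M2 stuck-at-0, M2 inverted output, M3 stuck-at-1, M3 inverted output, M4 stuck-at-1, M4 inverted output, M5 stuck-at-0, M5 inverted output.
Only M1 stuck-at-0 is consistent with every test.

M1 stuck-at-0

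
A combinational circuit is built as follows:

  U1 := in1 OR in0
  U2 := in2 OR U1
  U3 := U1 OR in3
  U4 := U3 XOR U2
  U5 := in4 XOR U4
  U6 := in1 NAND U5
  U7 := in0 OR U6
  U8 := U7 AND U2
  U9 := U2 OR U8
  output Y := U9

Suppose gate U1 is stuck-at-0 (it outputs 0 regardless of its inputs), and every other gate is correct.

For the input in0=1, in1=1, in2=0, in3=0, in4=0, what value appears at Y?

0

Propagate with U1 forced: U1=0 [stuck-at-0], U2=0, U3=0, U4=0, U5=0, U6=1, U7=1, U8=0, U9=0.
So Y = 0. (Without the fault it would be 1.)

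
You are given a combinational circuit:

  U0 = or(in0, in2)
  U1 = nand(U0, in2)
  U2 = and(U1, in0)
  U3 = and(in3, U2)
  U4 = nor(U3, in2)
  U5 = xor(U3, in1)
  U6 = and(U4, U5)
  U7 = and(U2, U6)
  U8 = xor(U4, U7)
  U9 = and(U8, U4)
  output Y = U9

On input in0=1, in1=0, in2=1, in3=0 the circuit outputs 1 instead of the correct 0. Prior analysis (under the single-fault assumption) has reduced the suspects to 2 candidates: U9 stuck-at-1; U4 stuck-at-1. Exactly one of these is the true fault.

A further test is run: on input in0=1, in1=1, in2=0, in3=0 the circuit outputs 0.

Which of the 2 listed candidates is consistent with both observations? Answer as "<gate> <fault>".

U4 stuck-at-1

Evaluate each candidate on input in0=1, in1=1, in2=0, in3=0:
  U9 stuck-at-1: U0=1, U1=1, U2=1, U3=0, U4=1, U5=1, U6=1, U7=1, U8=0, U9=1 [stuck-at-1] → 1 — eliminated
  U4 stuck-at-1: U0=1, U1=1, U2=1, U3=0, U4=1 [stuck-at-1], U5=1, U6=1, U7=1, U8=0, U9=0 → 0 — matches
Only U4 stuck-at-1 reproduces the observed 0.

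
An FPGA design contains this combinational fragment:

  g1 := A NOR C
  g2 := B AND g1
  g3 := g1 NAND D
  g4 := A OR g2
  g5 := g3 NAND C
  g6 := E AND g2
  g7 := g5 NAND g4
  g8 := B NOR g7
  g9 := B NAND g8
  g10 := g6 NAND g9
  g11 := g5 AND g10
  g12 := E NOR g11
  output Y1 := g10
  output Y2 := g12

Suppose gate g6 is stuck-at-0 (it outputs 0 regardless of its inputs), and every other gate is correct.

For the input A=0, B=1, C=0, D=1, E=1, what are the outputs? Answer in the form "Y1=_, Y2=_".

Y1=1, Y2=0

Propagate with g6 forced: g1=1, g2=1, g3=0, g4=1, g5=1, g6=0 [stuck-at-0], g7=0, g8=0, g9=1, g10=1, g11=1, g12=0.
So the outputs are Y1=1, Y2=0. (Without the fault they would be Y1=0, Y2=0.)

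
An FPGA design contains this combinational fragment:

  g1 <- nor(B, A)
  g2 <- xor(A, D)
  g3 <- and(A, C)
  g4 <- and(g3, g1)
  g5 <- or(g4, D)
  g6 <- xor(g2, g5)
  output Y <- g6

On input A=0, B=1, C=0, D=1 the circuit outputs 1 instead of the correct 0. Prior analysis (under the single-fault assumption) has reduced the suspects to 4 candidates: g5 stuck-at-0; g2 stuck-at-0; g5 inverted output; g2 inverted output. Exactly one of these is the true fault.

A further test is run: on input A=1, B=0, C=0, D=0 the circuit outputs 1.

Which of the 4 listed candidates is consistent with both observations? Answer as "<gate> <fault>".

g5 stuck-at-0

Evaluate each candidate on input A=1, B=0, C=0, D=0:
  g5 stuck-at-0: g1=0, g2=1, g3=0, g4=0, g5=0 [stuck-at-0], g6=1 → 1 — matches
  g2 stuck-at-0: g1=0, g2=0 [stuck-at-0], g3=0, g4=0, g5=0, g6=0 → 0 — eliminated
  g5 inverted output: g1=0, g2=1, g3=0, g4=0, g5=1 [inverted output], g6=0 → 0 — eliminated
  g2 inverted output: g1=0, g2=0 [inverted output], g3=0, g4=0, g5=0, g6=0 → 0 — eliminated
Only g5 stuck-at-0 reproduces the observed 1.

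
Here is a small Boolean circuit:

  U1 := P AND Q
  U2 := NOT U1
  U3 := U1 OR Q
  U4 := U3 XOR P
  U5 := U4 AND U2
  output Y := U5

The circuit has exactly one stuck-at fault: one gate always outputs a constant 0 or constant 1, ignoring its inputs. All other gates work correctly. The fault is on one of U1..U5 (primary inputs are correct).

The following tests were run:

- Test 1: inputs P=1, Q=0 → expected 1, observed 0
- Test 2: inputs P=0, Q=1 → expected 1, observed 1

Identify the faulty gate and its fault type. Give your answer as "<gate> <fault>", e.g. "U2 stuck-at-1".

U3 stuck-at-1

Fault-free values for test 1 (P=1, Q=0): U1=0, U2=1, U3=0, U4=1, U5=1, giving Y=1. Observed 0.
Test 1: faults giving observed 0 are {U1 stuck-at-1, U2 stuck-at-0, U3 stuck-at-1, U4 stuck-at-0, U5 stuck-at-0}.
Test 2 (P=0, Q=1): fault-free U1=0, U2=1, U3=1, U4=1, U5=1 → 1; observed 1. Eliminates U1 stuck-at-1, U2 stuck-at-0, U4 stuck-at-0, U5 stuck-at-0.
Only U3 stuck-at-1 is consistent with every test.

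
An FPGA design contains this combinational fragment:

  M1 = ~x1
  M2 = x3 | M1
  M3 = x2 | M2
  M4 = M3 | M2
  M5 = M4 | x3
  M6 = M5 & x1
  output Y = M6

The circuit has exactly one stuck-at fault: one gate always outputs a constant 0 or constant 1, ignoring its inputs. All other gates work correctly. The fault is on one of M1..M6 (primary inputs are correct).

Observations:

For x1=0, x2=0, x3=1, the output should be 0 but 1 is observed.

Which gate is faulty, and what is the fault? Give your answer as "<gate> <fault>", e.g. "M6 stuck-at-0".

Fault-free values for test 1 (x1=0, x2=0, x3=1): M1=1, M2=1, M3=1, M4=1, M5=1, M6=0, giving Y=0. Observed 1.
Test 1: faults giving observed 1 are {M6 stuck-at-1}.
Only M6 stuck-at-1 is consistent with every test.

M6 stuck-at-1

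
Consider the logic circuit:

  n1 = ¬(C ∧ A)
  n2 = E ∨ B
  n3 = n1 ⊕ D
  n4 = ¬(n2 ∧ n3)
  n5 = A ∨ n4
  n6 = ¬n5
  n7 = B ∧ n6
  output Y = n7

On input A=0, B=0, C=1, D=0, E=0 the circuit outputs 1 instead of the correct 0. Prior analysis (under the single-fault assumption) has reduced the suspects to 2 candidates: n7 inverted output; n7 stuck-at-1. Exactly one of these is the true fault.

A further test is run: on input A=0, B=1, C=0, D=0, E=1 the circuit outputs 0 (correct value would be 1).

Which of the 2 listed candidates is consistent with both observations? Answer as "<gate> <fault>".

n7 inverted output

Evaluate each candidate on input A=0, B=1, C=0, D=0, E=1:
  n7 inverted output: n1=1, n2=1, n3=1, n4=0, n5=0, n6=1, n7=0 [inverted output] → 0 — matches
  n7 stuck-at-1: n1=1, n2=1, n3=1, n4=0, n5=0, n6=1, n7=1 [stuck-at-1] → 1 — eliminated
Only n7 inverted output reproduces the observed 0.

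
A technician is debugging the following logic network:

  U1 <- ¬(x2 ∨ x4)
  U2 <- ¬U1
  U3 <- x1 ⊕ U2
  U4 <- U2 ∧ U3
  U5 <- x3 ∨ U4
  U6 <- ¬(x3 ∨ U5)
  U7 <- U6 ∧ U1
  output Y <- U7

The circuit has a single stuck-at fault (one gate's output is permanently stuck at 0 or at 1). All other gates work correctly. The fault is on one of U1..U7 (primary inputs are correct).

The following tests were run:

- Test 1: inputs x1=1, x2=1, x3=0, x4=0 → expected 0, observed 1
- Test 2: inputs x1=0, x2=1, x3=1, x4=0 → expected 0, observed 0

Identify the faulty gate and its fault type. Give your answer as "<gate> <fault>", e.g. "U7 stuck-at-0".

U1 stuck-at-1

Fault-free values for test 1 (x1=1, x2=1, x3=0, x4=0): U1=0, U2=1, U3=0, U4=0, U5=0, U6=1, U7=0, giving Y=0. Observed 1.
Test 1: faults giving observed 1 are {U1 stuck-at-1, U7 stuck-at-1}.
Test 2 (x1=0, x2=1, x3=1, x4=0): fault-free U1=0, U2=1, U3=1, U4=1, U5=1, U6=0, U7=0 → 0; observed 0. Eliminates U7 stuck-at-1.
Only U1 stuck-at-1 is consistent with every test.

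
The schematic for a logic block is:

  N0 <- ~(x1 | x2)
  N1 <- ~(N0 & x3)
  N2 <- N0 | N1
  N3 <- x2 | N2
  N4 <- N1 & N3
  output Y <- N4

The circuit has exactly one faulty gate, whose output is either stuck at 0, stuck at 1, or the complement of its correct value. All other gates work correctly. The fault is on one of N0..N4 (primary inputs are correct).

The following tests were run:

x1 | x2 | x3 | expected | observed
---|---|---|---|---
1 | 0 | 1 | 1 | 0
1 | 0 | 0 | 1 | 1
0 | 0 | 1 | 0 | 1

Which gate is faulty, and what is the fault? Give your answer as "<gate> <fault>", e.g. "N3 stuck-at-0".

Fault-free values for test 1 (x1=1, x2=0, x3=1): N0=0, N1=1, N2=1, N3=1, N4=1, giving Y=1. Observed 0.
Test 1: faults giving observed 0 are {N0 stuck-at-1, N0 inverted output, N1 stuck-at-0, N1 inverted output, N2 stuck-at-0, N2 inverted output, N3 stuck-at-0, N3 inverted output, N4 stuck-at-0, N4 inverted output}.
Test 2 (x1=1, x2=0, x3=0): fault-free N0=0, N1=1, N2=1, N3=1, N4=1 → 1; observed 1. Eliminates N1 stuck-at-0, N1 inverted output, N2 stuck-at-0, N2 inverted output, N3 stuck-at-0, N3 inverted output, N4 stuck-at-0, N4 inverted output.
Test 3 (x1=0, x2=0, x3=1): fault-free N0=1, N1=0, N2=1, N3=1, N4=0 → 0; observed 1. Eliminates N0 stuck-at-1.
Only N0 inverted output is consistent with every test.

N0 inverted output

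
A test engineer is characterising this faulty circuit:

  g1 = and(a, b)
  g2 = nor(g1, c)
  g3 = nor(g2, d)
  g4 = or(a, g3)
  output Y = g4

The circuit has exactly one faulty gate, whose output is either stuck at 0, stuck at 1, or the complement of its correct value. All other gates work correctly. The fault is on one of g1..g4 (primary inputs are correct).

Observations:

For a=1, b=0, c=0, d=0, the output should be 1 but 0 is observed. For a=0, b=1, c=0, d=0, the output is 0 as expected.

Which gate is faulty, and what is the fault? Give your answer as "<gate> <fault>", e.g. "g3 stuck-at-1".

g4 stuck-at-0

Fault-free values for test 1 (a=1, b=0, c=0, d=0): g1=0, g2=1, g3=0, g4=1, giving Y=1. Observed 0.
Test 1: faults giving observed 0 are {g4 stuck-at-0, g4 inverted output}.
Test 2 (a=0, b=1, c=0, d=0): fault-free g1=0, g2=1, g3=0, g4=0 → 0; observed 0. Eliminates g4 inverted output.
Only g4 stuck-at-0 is consistent with every test.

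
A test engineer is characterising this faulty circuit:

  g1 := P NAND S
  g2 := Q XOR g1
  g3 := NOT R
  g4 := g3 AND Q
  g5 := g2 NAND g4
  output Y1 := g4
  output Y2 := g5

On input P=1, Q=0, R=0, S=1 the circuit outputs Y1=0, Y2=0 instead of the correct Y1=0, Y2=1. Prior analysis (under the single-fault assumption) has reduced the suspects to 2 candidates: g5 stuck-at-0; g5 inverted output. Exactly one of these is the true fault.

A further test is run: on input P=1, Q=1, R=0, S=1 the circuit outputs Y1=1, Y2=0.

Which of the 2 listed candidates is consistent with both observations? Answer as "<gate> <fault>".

g5 stuck-at-0

Evaluate each candidate on input P=1, Q=1, R=0, S=1:
  g5 stuck-at-0: g1=0, g2=1, g3=1, g4=1, g5=0 [stuck-at-0] → Y1=1, Y2=0 — matches
  g5 inverted output: g1=0, g2=1, g3=1, g4=1, g5=1 [inverted output] → Y1=1, Y2=1 — eliminated
Only g5 stuck-at-0 reproduces the observed Y1=1, Y2=0.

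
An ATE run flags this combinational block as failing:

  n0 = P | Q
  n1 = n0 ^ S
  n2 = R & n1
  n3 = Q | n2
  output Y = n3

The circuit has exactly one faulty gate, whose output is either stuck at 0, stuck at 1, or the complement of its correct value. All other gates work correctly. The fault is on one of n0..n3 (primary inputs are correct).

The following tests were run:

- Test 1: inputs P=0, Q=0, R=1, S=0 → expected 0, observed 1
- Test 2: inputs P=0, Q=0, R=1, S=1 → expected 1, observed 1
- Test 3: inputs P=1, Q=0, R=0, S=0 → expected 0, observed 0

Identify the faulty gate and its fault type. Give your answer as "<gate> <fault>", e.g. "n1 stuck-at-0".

n1 stuck-at-1

Fault-free values for test 1 (P=0, Q=0, R=1, S=0): n0=0, n1=0, n2=0, n3=0, giving Y=0. Observed 1.
Test 1: faults giving observed 1 are {n0 stuck-at-1, n0 inverted output, n1 stuck-at-1, n1 inverted output, n2 stuck-at-1, n2 inverted output, n3 stuck-at-1, n3 inverted output}.
Test 2 (P=0, Q=0, R=1, S=1): fault-free n0=0, n1=1, n2=1, n3=1 → 1; observed 1. Eliminates n0 stuck-at-1, n0 inverted output, n1 inverted output, n2 inverted output, n3 inverted output.
Test 3 (P=1, Q=0, R=0, S=0): fault-free n0=1, n1=1, n2=0, n3=0 → 0; observed 0. Eliminates n2 stuck-at-1, n3 stuck-at-1.
Only n1 stuck-at-1 is consistent with every test.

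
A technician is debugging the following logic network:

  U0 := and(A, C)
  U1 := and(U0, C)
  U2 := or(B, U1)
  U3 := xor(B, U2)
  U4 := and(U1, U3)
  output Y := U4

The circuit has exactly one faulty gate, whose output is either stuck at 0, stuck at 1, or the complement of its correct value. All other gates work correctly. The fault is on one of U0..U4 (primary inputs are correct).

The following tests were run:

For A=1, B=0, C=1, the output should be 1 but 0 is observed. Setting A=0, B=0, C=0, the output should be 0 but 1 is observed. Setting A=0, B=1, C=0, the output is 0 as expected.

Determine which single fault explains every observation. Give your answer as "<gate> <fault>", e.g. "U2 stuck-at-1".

Fault-free values for test 1 (A=1, B=0, C=1): U0=1, U1=1, U2=1, U3=1, U4=1, giving Y=1. Observed 0.
Test 1: faults giving observed 0 are {U0 stuck-at-0, U0 inverted output, U1 stuck-at-0, U1 inverted output, U2 stuck-at-0, U2 inverted output, U3 stuck-at-0, U3 inverted output, U4 stuck-at-0, U4 inverted output}.
Test 2 (A=0, B=0, C=0): fault-free U0=0, U1=0, U2=0, U3=0, U4=0 → 0; observed 1. Eliminates U0 stuck-at-0, U0 inverted output, U1 stuck-at-0, U2 stuck-at-0, U2 inverted output, U3 stuck-at-0, U3 inverted output, U4 stuck-at-0.
Test 3 (A=0, B=1, C=0): fault-free U0=0, U1=0, U2=1, U3=0, U4=0 → 0; observed 0. Eliminates U4 inverted output.
Only U1 inverted output is consistent with every test.

U1 inverted output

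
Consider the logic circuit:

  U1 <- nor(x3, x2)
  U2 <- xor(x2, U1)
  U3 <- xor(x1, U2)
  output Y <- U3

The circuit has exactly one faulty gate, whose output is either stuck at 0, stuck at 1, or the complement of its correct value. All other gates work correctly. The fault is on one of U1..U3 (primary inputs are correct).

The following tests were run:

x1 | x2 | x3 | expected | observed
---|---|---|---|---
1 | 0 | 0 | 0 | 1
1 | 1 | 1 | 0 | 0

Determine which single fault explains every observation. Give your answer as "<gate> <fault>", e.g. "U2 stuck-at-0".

U1 stuck-at-0

Fault-free values for test 1 (x1=1, x2=0, x3=0): U1=1, U2=1, U3=0, giving Y=0. Observed 1.
Test 1: faults giving observed 1 are {U1 stuck-at-0, U1 inverted output, U2 stuck-at-0, U2 inverted output, U3 stuck-at-1, U3 inverted output}.
Test 2 (x1=1, x2=1, x3=1): fault-free U1=0, U2=1, U3=0 → 0; observed 0. Eliminates U1 inverted output, U2 stuck-at-0, U2 inverted output, U3 stuck-at-1, U3 inverted output.
Only U1 stuck-at-0 is consistent with every test.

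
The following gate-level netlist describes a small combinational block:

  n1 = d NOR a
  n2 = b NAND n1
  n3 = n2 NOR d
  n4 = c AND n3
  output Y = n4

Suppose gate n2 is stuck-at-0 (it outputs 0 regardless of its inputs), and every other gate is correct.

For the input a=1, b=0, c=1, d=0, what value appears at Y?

Propagate with n2 forced: n1=0, n2=0 [stuck-at-0], n3=1, n4=1.
So Y = 1. (Without the fault it would be 0.)

1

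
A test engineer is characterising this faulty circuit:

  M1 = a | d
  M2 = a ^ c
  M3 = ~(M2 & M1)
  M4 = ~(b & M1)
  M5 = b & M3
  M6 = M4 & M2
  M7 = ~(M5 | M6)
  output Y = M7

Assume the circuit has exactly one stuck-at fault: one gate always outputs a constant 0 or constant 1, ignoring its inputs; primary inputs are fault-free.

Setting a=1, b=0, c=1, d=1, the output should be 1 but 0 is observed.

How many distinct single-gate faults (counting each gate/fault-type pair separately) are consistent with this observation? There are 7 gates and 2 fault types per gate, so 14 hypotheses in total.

Fault-free: M1=1, M2=0, M3=1, M4=1, M5=0, M6=0, M7=1 → 1. Observed 0.
  M1 stuck-at-0: output 1 ✗
  M1 stuck-at-1: output 1 ✗
  M2 stuck-at-0: output 1 ✗
  M2 stuck-at-1: output 0 ✓
  M3 stuck-at-0: output 1 ✗
  M3 stuck-at-1: output 1 ✗
  M4 stuck-at-0: output 1 ✗
  M4 stuck-at-1: output 1 ✗
  M5 stuck-at-0: output 1 ✗
  M5 stuck-at-1: output 0 ✓
  M6 stuck-at-0: output 1 ✗
  M6 stuck-at-1: output 0 ✓
  M7 stuck-at-0: output 0 ✓
  M7 stuck-at-1: output 1 ✗
Consistent faults: {M2 stuck-at-1, M5 stuck-at-1, M6 stuck-at-1, M7 stuck-at-0} — 4 in all.

4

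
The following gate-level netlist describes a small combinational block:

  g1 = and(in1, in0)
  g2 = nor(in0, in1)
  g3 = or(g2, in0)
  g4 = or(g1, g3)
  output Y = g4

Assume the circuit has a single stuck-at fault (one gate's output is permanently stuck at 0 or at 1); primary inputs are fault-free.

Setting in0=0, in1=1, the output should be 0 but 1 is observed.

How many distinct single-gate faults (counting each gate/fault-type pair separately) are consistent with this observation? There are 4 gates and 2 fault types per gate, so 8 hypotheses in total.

4

Fault-free: g1=0, g2=0, g3=0, g4=0 → 0. Observed 1.
  g1 stuck-at-0: output 0 ✗
  g1 stuck-at-1: output 1 ✓
  g2 stuck-at-0: output 0 ✗
  g2 stuck-at-1: output 1 ✓
  g3 stuck-at-0: output 0 ✗
  g3 stuck-at-1: output 1 ✓
  g4 stuck-at-0: output 0 ✗
  g4 stuck-at-1: output 1 ✓
Consistent faults: {g1 stuck-at-1, g2 stuck-at-1, g3 stuck-at-1, g4 stuck-at-1} — 4 in all.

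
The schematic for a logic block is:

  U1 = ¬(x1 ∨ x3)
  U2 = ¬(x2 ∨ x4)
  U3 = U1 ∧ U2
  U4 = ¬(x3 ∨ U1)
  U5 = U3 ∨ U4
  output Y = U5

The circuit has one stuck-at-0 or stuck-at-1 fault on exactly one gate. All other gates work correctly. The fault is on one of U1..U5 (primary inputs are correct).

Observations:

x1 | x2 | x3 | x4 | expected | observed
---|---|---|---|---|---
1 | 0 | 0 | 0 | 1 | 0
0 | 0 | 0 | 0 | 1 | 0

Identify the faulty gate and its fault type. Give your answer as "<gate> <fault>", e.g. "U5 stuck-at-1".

Fault-free values for test 1 (x1=1, x2=0, x3=0, x4=0): U1=0, U2=1, U3=0, U4=1, U5=1, giving Y=1. Observed 0.
Test 1: faults giving observed 0 are {U4 stuck-at-0, U5 stuck-at-0}.
Test 2 (x1=0, x2=0, x3=0, x4=0): fault-free U1=1, U2=1, U3=1, U4=0, U5=1 → 1; observed 0. Eliminates U4 stuck-at-0.
Only U5 stuck-at-0 is consistent with every test.

U5 stuck-at-0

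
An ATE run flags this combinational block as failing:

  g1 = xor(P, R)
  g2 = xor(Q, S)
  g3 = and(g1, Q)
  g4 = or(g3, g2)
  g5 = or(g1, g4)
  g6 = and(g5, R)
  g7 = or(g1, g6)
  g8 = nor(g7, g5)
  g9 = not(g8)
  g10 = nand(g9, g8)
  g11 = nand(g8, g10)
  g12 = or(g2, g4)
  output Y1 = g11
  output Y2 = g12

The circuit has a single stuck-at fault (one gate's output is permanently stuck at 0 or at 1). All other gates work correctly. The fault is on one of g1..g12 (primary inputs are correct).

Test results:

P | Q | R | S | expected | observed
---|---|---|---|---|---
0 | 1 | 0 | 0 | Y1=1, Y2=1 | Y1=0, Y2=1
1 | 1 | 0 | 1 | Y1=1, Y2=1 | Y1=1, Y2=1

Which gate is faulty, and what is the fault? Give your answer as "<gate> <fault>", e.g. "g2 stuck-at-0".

Fault-free values for test 1 (P=0, Q=1, R=0, S=0): g1=0, g2=1, g3=0, g4=1, g5=1, g6=0, g7=0, g8=0, g9=1, g10=1, g11=1, g12=1, giving Y1=1, Y2=1. Observed Y1=0, Y2=1.
Test 1: faults giving observed Y1=0, Y2=1 are {g4 stuck-at-0, g5 stuck-at-0, g8 stuck-at-1, g11 stuck-at-0}.
Test 2 (P=1, Q=1, R=0, S=1): fault-free g1=1, g2=0, g3=1, g4=1, g5=1, g6=0, g7=1, g8=0, g9=1, g10=1, g11=1, g12=1 → Y1=1, Y2=1; observed Y1=1, Y2=1. Eliminates g4 stuck-at-0, g8 stuck-at-1, g11 stuck-at-0.
Only g5 stuck-at-0 is consistent with every test.

g5 stuck-at-0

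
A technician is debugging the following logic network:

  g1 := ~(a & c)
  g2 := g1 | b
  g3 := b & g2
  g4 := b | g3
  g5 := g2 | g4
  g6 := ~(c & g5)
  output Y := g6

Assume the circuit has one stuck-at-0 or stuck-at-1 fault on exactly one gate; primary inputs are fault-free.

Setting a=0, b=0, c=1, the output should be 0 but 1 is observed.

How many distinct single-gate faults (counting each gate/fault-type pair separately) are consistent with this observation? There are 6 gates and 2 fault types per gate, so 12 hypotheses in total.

4

Fault-free: g1=1, g2=1, g3=0, g4=0, g5=1, g6=0 → 0. Observed 1.
  g1 stuck-at-0: output 1 ✓
  g1 stuck-at-1: output 0 ✗
  g2 stuck-at-0: output 1 ✓
  g2 stuck-at-1: output 0 ✗
  g3 stuck-at-0: output 0 ✗
  g3 stuck-at-1: output 0 ✗
  g4 stuck-at-0: output 0 ✗
  g4 stuck-at-1: output 0 ✗
  g5 stuck-at-0: output 1 ✓
  g5 stuck-at-1: output 0 ✗
  g6 stuck-at-0: output 0 ✗
  g6 stuck-at-1: output 1 ✓
Consistent faults: {g1 stuck-at-0, g2 stuck-at-0, g5 stuck-at-0, g6 stuck-at-1} — 4 in all.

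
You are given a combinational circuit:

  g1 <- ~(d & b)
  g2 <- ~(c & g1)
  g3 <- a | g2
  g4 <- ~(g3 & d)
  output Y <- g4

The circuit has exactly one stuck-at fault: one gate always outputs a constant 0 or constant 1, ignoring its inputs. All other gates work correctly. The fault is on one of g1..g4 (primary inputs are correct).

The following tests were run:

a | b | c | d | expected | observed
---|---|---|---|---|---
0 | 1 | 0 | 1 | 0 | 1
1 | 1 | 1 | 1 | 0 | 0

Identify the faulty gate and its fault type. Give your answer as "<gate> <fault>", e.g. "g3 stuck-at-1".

Fault-free values for test 1 (a=0, b=1, c=0, d=1): g1=0, g2=1, g3=1, g4=0, giving Y=0. Observed 1.
Test 1: faults giving observed 1 are {g2 stuck-at-0, g3 stuck-at-0, g4 stuck-at-1}.
Test 2 (a=1, b=1, c=1, d=1): fault-free g1=0, g2=1, g3=1, g4=0 → 0; observed 0. Eliminates g3 stuck-at-0, g4 stuck-at-1.
Only g2 stuck-at-0 is consistent with every test.

g2 stuck-at-0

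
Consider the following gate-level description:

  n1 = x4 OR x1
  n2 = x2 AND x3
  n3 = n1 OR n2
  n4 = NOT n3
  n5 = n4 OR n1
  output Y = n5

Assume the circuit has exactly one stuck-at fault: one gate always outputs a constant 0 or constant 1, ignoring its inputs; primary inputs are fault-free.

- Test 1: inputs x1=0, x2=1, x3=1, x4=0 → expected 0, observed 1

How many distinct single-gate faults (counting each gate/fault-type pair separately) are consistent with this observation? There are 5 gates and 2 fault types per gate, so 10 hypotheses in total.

Fault-free: n1=0, n2=1, n3=1, n4=0, n5=0 → 0. Observed 1.
  n1 stuck-at-0: output 0 ✗
  n1 stuck-at-1: output 1 ✓
  n2 stuck-at-0: output 1 ✓
  n2 stuck-at-1: output 0 ✗
  n3 stuck-at-0: output 1 ✓
  n3 stuck-at-1: output 0 ✗
  n4 stuck-at-0: output 0 ✗
  n4 stuck-at-1: output 1 ✓
  n5 stuck-at-0: output 0 ✗
  n5 stuck-at-1: output 1 ✓
Consistent faults: {n1 stuck-at-1, n2 stuck-at-0, n3 stuck-at-0, n4 stuck-at-1, n5 stuck-at-1} — 5 in all.

5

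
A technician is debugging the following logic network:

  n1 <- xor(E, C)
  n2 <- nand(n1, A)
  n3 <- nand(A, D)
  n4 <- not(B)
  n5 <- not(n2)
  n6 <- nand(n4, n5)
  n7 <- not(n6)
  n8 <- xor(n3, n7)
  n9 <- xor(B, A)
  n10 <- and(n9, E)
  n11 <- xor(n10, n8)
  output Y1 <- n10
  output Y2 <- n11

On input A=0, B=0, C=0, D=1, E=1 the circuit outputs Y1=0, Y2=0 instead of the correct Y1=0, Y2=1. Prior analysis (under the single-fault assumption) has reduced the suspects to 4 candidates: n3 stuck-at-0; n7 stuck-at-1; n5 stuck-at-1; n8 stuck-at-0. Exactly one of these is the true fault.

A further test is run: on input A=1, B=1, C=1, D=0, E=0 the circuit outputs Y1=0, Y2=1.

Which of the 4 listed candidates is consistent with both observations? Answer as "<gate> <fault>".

n5 stuck-at-1

Evaluate each candidate on input A=1, B=1, C=1, D=0, E=0:
  n3 stuck-at-0: n1=1, n2=0, n3=0 [stuck-at-0], n4=0, n5=1, n6=1, n7=0, n8=0, n9=0, n10=0, n11=0 → Y1=0, Y2=0 — eliminated
  n7 stuck-at-1: n1=1, n2=0, n3=1, n4=0, n5=1, n6=1, n7=1 [stuck-at-1], n8=0, n9=0, n10=0, n11=0 → Y1=0, Y2=0 — eliminated
  n5 stuck-at-1: n1=1, n2=0, n3=1, n4=0, n5=1 [stuck-at-1], n6=1, n7=0, n8=1, n9=0, n10=0, n11=1 → Y1=0, Y2=1 — matches
  n8 stuck-at-0: n1=1, n2=0, n3=1, n4=0, n5=1, n6=1, n7=0, n8=0 [stuck-at-0], n9=0, n10=0, n11=0 → Y1=0, Y2=0 — eliminated
Only n5 stuck-at-1 reproduces the observed Y1=0, Y2=1.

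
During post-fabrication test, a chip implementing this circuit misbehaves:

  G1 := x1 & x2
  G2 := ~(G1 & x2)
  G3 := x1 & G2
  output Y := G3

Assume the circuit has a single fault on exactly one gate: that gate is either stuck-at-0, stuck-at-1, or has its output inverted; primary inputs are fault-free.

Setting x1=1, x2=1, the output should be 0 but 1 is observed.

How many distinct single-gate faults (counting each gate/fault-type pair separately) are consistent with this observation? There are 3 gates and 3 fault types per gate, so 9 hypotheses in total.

Fault-free: G1=1, G2=0, G3=0 → 0. Observed 1.
  G1 stuck-at-0: output 1 ✓
  G1 stuck-at-1: output 0 ✗
  G1 inverted output: output 1 ✓
  G2 stuck-at-0: output 0 ✗
  G2 stuck-at-1: output 1 ✓
  G2 inverted output: output 1 ✓
  G3 stuck-at-0: output 0 ✗
  G3 stuck-at-1: output 1 ✓
  G3 inverted output: output 1 ✓
Consistent faults: {G1 stuck-at-0, G1 inverted output, G2 stuck-at-1, G2 inverted output, G3 stuck-at-1, G3 inverted output} — 6 in all.

6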